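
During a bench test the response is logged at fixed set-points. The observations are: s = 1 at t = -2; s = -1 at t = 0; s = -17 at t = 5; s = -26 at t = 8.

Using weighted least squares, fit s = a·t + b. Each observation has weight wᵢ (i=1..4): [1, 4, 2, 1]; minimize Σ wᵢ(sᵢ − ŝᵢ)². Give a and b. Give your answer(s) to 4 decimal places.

a = -2.9535, b = -1.9680

Forming MᵀWM = [[118, 16]; [16, 8]] and MᵀWs = [-380, -63]ᵀ gives MᵀWM·[a, b]ᵀ = MᵀWs.
Determinant 118·8 − 16² = 688.
a = ((-380)·8 − 16·(-63))/688 = -127/43; b = (118·(-63) − 16·(-380))/688 = -677/344.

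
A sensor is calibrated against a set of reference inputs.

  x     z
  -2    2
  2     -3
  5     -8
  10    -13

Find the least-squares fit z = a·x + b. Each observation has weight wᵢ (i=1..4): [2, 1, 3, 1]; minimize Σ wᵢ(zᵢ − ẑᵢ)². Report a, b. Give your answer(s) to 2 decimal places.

From the data, Σwᵢ·x·x = 187, Σwᵢ·x = 23, Σwᵢ·1 = 7.
For AᵀWz: Σwᵢ·x·z = -264, Σwᵢ·z = -36.
Δ = 187·7 − 23² = 780.
a = ((-264)·7 − 23·(-36))/780 = -17/13; b = (187·(-36) − 23·(-264))/780 = -11/13.

a = -1.31, b = -0.85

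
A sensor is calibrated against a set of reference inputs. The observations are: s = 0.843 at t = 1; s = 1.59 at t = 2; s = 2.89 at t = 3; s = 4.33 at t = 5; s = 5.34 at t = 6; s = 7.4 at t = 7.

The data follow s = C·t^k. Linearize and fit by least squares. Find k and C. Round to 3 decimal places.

Taking logs, ln s = k·ln t + ln C, so regress ln s on ln t.
XᵀX = [[11.2747, 7.1389]; [7.1389, 6]], rhs = [10.7424, 6.4965]ᵀ  (here Σln t = 7.1389, Σ(ln t)² = 11.2747, Σln s = 6.4965, Σln t·ln s = 10.7424).
Δ = 11.2747·6 − (7.1389)² = 16.6845; k = (10.7424·6 − 7.1389·6.4965)/16.6845 = 1.08345, ln C = (11.2747·6.4965 − 7.1389·10.7424)/16.6845 = -0.20635, so C = exp(-0.20635) = 0.81355.

k = 1.083, C = 0.814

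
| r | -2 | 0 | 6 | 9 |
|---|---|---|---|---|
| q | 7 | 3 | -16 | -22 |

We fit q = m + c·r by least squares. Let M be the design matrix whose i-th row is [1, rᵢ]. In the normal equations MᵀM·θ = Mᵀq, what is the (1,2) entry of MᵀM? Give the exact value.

Row 1 ↔ basis 1, column 2 ↔ basis r, so (MᵀM)_{1,2} = Σᵢ r = (1)·(-2) + (1)·(0) + (1)·(6) + (1)·(9) = 13.

13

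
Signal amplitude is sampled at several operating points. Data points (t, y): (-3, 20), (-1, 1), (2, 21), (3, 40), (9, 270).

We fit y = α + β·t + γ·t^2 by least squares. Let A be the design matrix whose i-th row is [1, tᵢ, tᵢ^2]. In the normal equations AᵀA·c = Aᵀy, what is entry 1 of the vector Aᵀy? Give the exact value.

352

Entry 1 ↔ basis 1, so (Aᵀy)_{1} = Σᵢ yᵢ = (1)·(20) + (1)·(1) + (1)·(21) + (1)·(40) + (1)·(270) = 352.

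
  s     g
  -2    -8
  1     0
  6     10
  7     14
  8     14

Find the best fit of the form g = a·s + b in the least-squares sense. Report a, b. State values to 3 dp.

Sums needed: Σs·s = 154, Σs = 20, Σ1 = 5.
Right-hand side: Σs·g = 286, Σg = 30.
Normal equations: [[154, 20]; [20, 5]]·[a, b]ᵀ = [286, 30]ᵀ.
Δ = 154·5 − 20² = 370.
a = (286·5 − 20·30)/370 = 83/37; b = (154·30 − 20·286)/370 = -110/37.

a = 2.243, b = -2.973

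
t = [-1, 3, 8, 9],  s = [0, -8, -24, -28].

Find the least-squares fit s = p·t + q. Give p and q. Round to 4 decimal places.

Compute the Gram sums: Σt·t = 155, Σt = 19, Σ1 = 4.
Moment sums: Σt·s = -468, Σs = -60.
MᵀM·[p, q]ᵀ = Mᵀs becomes [[155, 19]; [19, 4]]·[p, q]ᵀ = [-468, -60]ᵀ.
det = 155·4 − 19² = 259.
p = ((-468)·4 − 19·(-60))/259 = -732/259; q = (155·(-60) − 19·(-468))/259 = -408/259.

p = -2.8263, q = -1.5753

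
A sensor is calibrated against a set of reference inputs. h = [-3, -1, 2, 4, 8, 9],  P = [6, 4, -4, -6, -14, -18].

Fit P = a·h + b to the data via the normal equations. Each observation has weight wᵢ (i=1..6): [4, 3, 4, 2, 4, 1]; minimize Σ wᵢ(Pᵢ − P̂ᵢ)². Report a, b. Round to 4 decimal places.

a = -1.9018, b = 0.7710

AᵀWA·[a, b]ᵀ = AᵀWP reads: 424·a + 42·b = -774;  42·a + 18·b = -66.
Eliminating b: 18·(row 1) − 42·(row 2) gives 5868·a = 18·(-774) − 42·(-66) = -11160, so a = -310/163.
Then b = ((-66) − 42·(-310/163))/18 = 377/489.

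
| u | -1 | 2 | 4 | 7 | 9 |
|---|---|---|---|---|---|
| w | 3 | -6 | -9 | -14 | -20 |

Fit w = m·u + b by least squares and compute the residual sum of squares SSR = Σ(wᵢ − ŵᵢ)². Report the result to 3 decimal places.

Entries of MᵀM: Σu·u = 151, Σu = 21, Σ1 = 5.
For Mᵀw: Σu·w = -329, Σw = -46.
det = 151·5 − 21² = 314.
m = ((-329)·5 − 21·(-46))/314 = -679/314; b = (151·(-46) − 21·(-329))/314 = -37/314.
Residuals: 150/157, -489/314, -73/314, 197/157, -66/157; SSR = 1615/314.

SSR = 5.143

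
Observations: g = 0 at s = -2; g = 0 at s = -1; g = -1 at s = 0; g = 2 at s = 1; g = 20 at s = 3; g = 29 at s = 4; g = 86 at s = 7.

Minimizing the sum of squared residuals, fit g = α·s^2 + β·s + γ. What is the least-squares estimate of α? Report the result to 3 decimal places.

α = 1.480

Compute the Gram sums: Σs^2·s^2 = 2756, Σs^2·s = 426, Σs^2 = 80, Σs·s = 80, Σs = 12, Σ1 = 7.
Moment sums: Σs^2·g = 4860, Σs·g = 780, Σg = 136.
Solving the 3×3 system (Gaussian elimination) gives α = 67358/45521, β = 91482/45521, γ = -6032/6503.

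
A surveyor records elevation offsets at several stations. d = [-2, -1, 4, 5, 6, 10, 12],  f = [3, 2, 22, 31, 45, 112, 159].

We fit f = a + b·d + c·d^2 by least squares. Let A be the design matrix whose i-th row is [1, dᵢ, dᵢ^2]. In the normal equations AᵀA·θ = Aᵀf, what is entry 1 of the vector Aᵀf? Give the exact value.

374

Entry 1 ↔ basis 1, so (Aᵀf)_{1} = Σᵢ fᵢ = (1)·(3) + (1)·(2) + (1)·(22) + (1)·(31) + (1)·(45) + (1)·(112) + (1)·(159) = 374.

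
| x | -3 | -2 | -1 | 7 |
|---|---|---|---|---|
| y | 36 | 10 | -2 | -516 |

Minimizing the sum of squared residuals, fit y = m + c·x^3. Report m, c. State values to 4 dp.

Normal-equation sums: Σ1 = 4, Σx^3 = 307, Σx^3·x^3 = 118443.
For Aᵀy: Σy = -472, Σx^3·y = -178038.
So AᵀA·[m, c]ᵀ = Aᵀy: [[4, 307]; [307, 118443]]·[m, c]ᵀ = [-472, -178038]ᵀ.
Eliminating c: 118443·(row 1) − 307·(row 2) gives 379523·m = 118443·(-472) − 307·(-178038) = -1247430, so m = -1247430/379523.
Then c = ((-178038) − 307·(-1247430/379523))/118443 = -567248/379523.

m = -3.2868, c = -1.4946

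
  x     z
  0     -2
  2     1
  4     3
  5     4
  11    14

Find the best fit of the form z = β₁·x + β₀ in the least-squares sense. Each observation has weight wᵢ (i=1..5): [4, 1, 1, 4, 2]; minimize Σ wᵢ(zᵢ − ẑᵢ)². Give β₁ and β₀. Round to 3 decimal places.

Compute the Gram sums: Σwᵢ·x·x = 362, Σwᵢ·x = 48, Σwᵢ·1 = 12.
For MᵀWz: Σwᵢ·x·z = 402, Σwᵢ·z = 40.
MᵀWM·[β₁, β₀]ᵀ = MᵀWz becomes [[362, 48]; [48, 12]]·[β₁, β₀]ᵀ = [402, 40]ᵀ.
det = 362·12 − 48² = 2040.
β₁ = (402·12 − 48·40)/2040 = 121/85; β₀ = (362·40 − 48·402)/2040 = -602/255.

β₁ = 1.424, β₀ = -2.361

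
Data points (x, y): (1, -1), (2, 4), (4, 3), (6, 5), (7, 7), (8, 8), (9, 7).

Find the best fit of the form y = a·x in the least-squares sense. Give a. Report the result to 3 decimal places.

a = 0.896

Entries of MᵀM: Σx·x = 251.
And Σx·y = 225.
Normal equations: [[251]]·[a]ᵀ = [225]ᵀ.
Hence a = 225 / 251 ≈ 0.896414.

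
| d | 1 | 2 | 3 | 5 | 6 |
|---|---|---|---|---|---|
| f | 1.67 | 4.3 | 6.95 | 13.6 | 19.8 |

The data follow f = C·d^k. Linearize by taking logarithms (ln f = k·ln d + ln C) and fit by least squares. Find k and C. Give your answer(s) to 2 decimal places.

k = 1.35, C = 1.65

Taking logs, ln f = k·ln d + ln C, so regress ln f on ln d.
Σln d = 5.1930, Σ(ln d)² = 7.4881, Σln f = 9.5059, Σln d·ln f = 12.6913.
Equations: 7.4881·k + 5.1930·ln C = 12.6913;  5.1930·k + 5·ln C = 9.5059.
Solving (det = 10.4737): k = 1.34554, ln C = 0.50372, so C = exp(0.50372) = 1.65486.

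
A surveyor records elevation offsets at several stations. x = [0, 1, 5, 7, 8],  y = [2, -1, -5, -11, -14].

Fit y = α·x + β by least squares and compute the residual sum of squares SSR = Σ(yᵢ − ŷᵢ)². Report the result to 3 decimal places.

The normal equations are: 139·α + 21·β = -215;  21·α + 5·β = -29.
(Σx·x = 139, Σx = 21, Σ1 = 5, Σx·y = -215, Σy = -29.)
Determinant 139·5 − 21² = 254.
α = ((-215)·5 − 21·(-29))/254 = -233/127; β = (139·(-29) − 21·(-215))/254 = 242/127.
Residuals: 12/127, -136/127, 288/127, -8/127, -156/127; SSR = 992/127.

SSR = 7.811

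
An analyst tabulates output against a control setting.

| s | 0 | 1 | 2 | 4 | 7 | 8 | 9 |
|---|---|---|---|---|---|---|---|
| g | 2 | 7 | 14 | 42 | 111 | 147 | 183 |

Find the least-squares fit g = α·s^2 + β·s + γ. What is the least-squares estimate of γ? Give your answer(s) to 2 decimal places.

The normal equations are: 13331·α + 1657·β + 215·γ = 30405;  1657·α + 215·β + 31·γ = 3803;  215·α + 31·β + 7·γ = 506.
Solving the 3×3 system (Gaussian elimination) gives α = 189085/90978, β = 113785/90978, γ = 44149/15163.

γ = 2.91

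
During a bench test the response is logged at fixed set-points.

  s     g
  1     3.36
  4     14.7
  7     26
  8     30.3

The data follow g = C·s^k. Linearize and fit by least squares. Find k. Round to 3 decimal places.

k = 1.055

Taking logs, ln g = k·ln s + ln C, so regress ln g on ln s.
Σln s = 5.4116, Σ(ln s)² = 10.0325, Σln g = 10.5690, Σln s·ln g = 17.1594.
Equations: 10.0325·k + 5.4116·ln C = 17.1594;  5.4116·k + 4·ln C = 10.5690.
Solving (det = 10.8439): k = 1.05513, ln C = 1.21476.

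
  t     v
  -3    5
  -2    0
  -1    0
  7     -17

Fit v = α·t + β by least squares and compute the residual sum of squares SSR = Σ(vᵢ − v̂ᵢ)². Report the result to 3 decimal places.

SSR = 4.518

The normal system XᵀX·[α, β]ᵀ = Xᵀv is [[63, 1]; [1, 4]]·[α, β]ᵀ = [-134, -12]ᵀ.
det = 63·4 − 1² = 251.
α = ((-134)·4 − 1·(-12))/251 = -524/251; β = (63·(-12) − 1·(-134))/251 = -622/251.
Residuals: 305/251, -426/251, 98/251, 23/251; SSR = 1134/251.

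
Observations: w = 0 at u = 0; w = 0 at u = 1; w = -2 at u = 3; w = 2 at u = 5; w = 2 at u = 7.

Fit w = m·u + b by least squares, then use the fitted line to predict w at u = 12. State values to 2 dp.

MᵀM·[m, b]ᵀ = Mᵀw reads: 84·m + 16·b = 18;  16·m + 5·b = 2.
Eliminating b: 5·(row 1) − 16·(row 2) gives 164·m = 5·18 − 16·2 = 58, so m = 29/82.
Then b = (2 − 16·(29/82))/5 = -30/41.
At u = 12: ŵ = (29/82)·(12) + (-30/41)·(1) = 144/41.

ŵ = 3.51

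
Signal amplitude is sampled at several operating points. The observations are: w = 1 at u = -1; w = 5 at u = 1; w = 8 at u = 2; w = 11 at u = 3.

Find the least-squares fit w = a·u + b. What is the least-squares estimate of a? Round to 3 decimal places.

Normal-equation sums: Σu·u = 15, Σu = 5, Σ1 = 4.
And Σu·w = 53, Σw = 25.
AᵀA·[a, b]ᵀ = Aᵀw becomes [[15, 5]; [5, 4]]·[a, b]ᵀ = [53, 25]ᵀ.
Eliminating b: 4·(row 1) − 5·(row 2) gives 35·a = 4·53 − 5·25 = 87, so a = 87/35.
Then b = (25 − 5·(87/35))/4 = 22/7.

a = 2.486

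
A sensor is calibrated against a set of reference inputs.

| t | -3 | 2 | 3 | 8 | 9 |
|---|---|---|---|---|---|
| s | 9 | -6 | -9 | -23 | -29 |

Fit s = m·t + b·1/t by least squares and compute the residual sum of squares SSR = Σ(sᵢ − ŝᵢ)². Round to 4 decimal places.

Normal-equation sums: Σt·t = 167, Σt·1/t = 5, Σ1/t·1/t = 2593/5184.
And Σt·s = -511, Σ1/t·s = -1087/72.
Δ = 167·(2593/5184) − 5² = 303431/5184.
m = ((-511)·(2593/5184) − 5·(-1087/72))/(303431/5184) = -933703/303431; b = (167·(-1087/72) − 5·(-511))/(303431/5184) = 175032/303431.
Residuals: -11886/303431, -40696/303431, 11886/303431, 468832/303431, -415620/303431; SSR = 1300072/303431.

SSR = 4.2846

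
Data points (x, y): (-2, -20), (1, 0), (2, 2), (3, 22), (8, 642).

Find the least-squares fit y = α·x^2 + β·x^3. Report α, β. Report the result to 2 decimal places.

Sums needed: Σx^2·x^2 = 4210, Σx^2·x^3 = 33012, Σx^3·x^3 = 263002.
Right-hand side: Σx^2·y = 41214, Σx^3·y = 329474.
Normal equations: [[4210, 33012]; [33012, 263002]]·[α, β]ᵀ = [41214, 329474]ᵀ.
Eliminating β: 263002·(row 1) − 33012·(row 2) gives 17446276·α = 263002·41214 − 33012·329474 = -37231260, so α = -9307815/4361569.
Then β = (329474 − 33012·(-9307815/4361569))/263002 = 6632243/4361569.

α = -2.13, β = 1.52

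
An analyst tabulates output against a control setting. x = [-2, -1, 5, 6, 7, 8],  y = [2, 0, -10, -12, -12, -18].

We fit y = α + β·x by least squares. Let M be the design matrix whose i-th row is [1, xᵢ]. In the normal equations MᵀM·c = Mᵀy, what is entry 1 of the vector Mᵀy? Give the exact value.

Entry 1 ↔ basis 1, so (Mᵀy)_{1} = Σᵢ yᵢ = (1)·(2) + (1)·(0) + (1)·(-10) + (1)·(-12) + (1)·(-12) + (1)·(-18) = -50.

-50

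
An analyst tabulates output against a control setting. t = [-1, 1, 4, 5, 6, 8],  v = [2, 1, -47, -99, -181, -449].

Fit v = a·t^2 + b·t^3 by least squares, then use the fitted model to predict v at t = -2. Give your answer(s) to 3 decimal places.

v̂ = 12.410

Forming XᵀX = [[6275, 44693]; [44693, 328523]] and Xᵀv = [-38476, -284368]ᵀ gives XᵀX·[a, b]ᵀ = Xᵀv.
Eliminating b: 328523·(row 1) − 44693·(row 2) gives 64017576·a = 328523·(-38476) − 44693·(-284368) = 69008076, so a = 1916891/1778266.
Then b = ((-284368) − 44693·(1916891/1778266))/328523 = -1800037/1778266.
At t = -2: v̂ = (1916891/1778266)·(4) + (-1800037/1778266)·(-8) = 11033930/889133.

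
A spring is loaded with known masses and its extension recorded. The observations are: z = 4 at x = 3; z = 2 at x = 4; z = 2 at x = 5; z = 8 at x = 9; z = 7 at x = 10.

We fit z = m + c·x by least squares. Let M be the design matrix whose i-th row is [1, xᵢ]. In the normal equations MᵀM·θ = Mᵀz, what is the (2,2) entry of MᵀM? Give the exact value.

Row 2 ↔ basis x, column 2 ↔ basis x, so (MᵀM)_{2,2} = Σᵢ (x)·(x) = (3)·(3) + (4)·(4) + (5)·(5) + (9)·(9) + (10)·(10) = 231.

231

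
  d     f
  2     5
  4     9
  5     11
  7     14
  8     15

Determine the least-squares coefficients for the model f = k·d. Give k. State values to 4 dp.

k = 2.0190

From the data, Σd·d = 158.
Right-hand side: Σd·f = 319.
k = 319/158 = 2.01899.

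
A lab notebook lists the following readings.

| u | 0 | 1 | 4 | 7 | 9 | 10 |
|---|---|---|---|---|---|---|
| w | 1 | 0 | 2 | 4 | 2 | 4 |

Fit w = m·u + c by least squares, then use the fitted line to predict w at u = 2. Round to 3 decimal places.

Compute the Gram sums: Σu·u = 247, Σu = 31, Σ1 = 6.
And Σu·w = 94, Σw = 13.
So XᵀX·[m, c]ᵀ = Xᵀw: [[247, 31]; [31, 6]]·[m, c]ᵀ = [94, 13]ᵀ.
Eliminating c: 6·(row 1) − 31·(row 2) gives 521·m = 6·94 − 31·13 = 161, so m = 161/521.
Then c = (13 − 31·(161/521))/6 = 297/521.
At u = 2: ŵ = (161/521)·(2) + (297/521)·(1) = 619/521.

ŵ = 1.188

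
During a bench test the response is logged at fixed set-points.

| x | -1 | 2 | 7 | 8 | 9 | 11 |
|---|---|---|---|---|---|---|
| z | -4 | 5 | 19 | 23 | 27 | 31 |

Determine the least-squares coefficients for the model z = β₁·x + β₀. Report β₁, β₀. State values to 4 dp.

β₁ = 2.9712, β₀ = -0.9936

Forming MᵀM = [[320, 36]; [36, 6]] and Mᵀz = [915, 101]ᵀ gives MᵀM·[β₁, β₀]ᵀ = Mᵀz.
Δ = 320·6 − 36² = 624.
β₁ = (915·6 − 36·101)/624 = 309/104; β₀ = (320·101 − 36·915)/624 = -155/156.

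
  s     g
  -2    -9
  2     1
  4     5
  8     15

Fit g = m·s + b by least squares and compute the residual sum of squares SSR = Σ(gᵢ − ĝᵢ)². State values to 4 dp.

The normal equations are: 88·m + 12·b = 160;  12·m + 4·b = 12.
Determinant 88·4 − 12² = 208.
m = (160·4 − 12·12)/208 = 31/13; b = (88·12 − 12·160)/208 = -54/13.
Residuals: -1/13, 5/13, -5/13, 1/13; SSR = 4/13.

SSR = 0.3077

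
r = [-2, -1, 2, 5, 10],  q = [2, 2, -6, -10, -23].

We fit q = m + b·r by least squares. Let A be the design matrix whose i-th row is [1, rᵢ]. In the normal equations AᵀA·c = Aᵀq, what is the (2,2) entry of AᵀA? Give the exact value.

134

Row 2 ↔ basis r, column 2 ↔ basis r, so (AᵀA)_{2,2} = Σᵢ (r)·(r) = (-2)·(-2) + (-1)·(-1) + (2)·(2) + (5)·(5) + (10)·(10) = 134.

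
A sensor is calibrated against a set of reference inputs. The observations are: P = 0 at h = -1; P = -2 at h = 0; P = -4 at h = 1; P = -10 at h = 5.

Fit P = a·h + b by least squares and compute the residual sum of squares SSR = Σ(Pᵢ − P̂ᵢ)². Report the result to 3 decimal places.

Forming MᵀM = [[27, 5]; [5, 4]] and MᵀP = [-54, -16]ᵀ gives MᵀM·[a, b]ᵀ = MᵀP.
Determinant 27·4 − 5² = 83.
a = ((-54)·4 − 5·(-16))/83 = -136/83; b = (27·(-16) − 5·(-54))/83 = -162/83.
Residuals: 26/83, -4/83, -34/83, 12/83; SSR = 24/83.

SSR = 0.289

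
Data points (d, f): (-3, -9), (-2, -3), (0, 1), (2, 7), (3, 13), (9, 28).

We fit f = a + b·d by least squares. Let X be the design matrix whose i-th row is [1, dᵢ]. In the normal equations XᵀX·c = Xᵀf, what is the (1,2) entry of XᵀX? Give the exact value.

9

Row 1 ↔ basis 1, column 2 ↔ basis d, so (XᵀX)_{1,2} = Σᵢ d = (1)·(-3) + (1)·(-2) + (1)·(0) + (1)·(2) + (1)·(3) + (1)·(9) = 9.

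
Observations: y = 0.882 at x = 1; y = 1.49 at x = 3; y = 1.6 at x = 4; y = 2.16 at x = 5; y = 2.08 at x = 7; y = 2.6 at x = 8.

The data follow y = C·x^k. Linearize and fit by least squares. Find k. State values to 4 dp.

k = 0.4959

Taking logs, ln y = k·ln x + ln C, so regress ln y on ln x.
AᵀA = [[13.8297, 8.1197]; [8.1197, 6]], rhs = [5.7412, 3.2012]ᵀ  (here Σln x = 8.1197, Σ(ln x)² = 13.8297, Σln y = 3.2012, Σln x·ln y = 5.7412).
Δ = 13.8297·6 − (8.1197)² = 17.0487; k = (5.7412·6 − 8.1197·3.2012)/17.0487 = 0.49588, ln C = (13.8297·3.2012 − 8.1197·5.7412)/17.0487 = -0.13753.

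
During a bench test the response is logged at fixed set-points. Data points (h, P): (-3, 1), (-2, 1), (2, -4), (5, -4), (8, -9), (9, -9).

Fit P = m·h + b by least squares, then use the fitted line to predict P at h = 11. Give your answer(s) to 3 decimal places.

The normal equations are: 187·m + 19·b = -186;  19·m + 6·b = -24.
Eliminating b: 6·(row 1) − 19·(row 2) gives 761·m = 6·(-186) − 19·(-24) = -660, so m = -660/761.
Then b = ((-24) − 19·(-660/761))/6 = -954/761.
At h = 11: P̂ = (-660/761)·(11) + (-954/761)·(1) = -8214/761.

P̂ = -10.794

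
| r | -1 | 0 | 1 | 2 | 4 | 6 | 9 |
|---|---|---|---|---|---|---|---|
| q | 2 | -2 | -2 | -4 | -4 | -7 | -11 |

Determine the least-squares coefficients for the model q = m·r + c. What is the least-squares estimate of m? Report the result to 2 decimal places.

From the data, Σr·r = 139, Σr = 21, Σ1 = 7.
Moment sums: Σr·q = -169, Σq = -28.
So MᵀM·[m, c]ᵀ = Mᵀq: [[139, 21]; [21, 7]]·[m, c]ᵀ = [-169, -28]ᵀ.
Δ = 139·7 − 21² = 532.
m = ((-169)·7 − 21·(-28))/532 = -85/76; c = (139·(-28) − 21·(-169))/532 = -49/76.

m = -1.12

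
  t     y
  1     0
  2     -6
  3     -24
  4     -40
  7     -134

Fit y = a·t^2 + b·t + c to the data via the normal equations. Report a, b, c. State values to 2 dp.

From the data, Σt^2·t^2 = 2755, Σt^2·t = 443, Σt^2 = 79, Σt·t = 79, Σt = 17, Σ1 = 5.
And Σt^2·y = -7446, Σt·y = -1182, Σy = -204.
AᵀA·[a, b, c]ᵀ = Aᵀy becomes [[2755, 443, 79]; [443, 79, 17]; [79, 17, 5]]·[a, b, c]ᵀ = [-7446, -1182, -204]ᵀ.
Solving the 3×3 system (Gaussian elimination) gives a = -1811/637, b = 223/637, c = 1866/637.

a = -2.84, b = 0.35, c = 2.93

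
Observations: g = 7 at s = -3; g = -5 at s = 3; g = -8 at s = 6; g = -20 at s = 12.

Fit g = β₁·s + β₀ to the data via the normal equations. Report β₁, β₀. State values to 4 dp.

β₁ = -1.7692, β₀ = 1.4615

Normal-equation sums: Σs·s = 198, Σs = 18, Σ1 = 4.
Right-hand side: Σs·g = -324, Σg = -26.
So MᵀM·[β₁, β₀]ᵀ = Mᵀg: [[198, 18]; [18, 4]]·[β₁, β₀]ᵀ = [-324, -26]ᵀ.
Δ = 198·4 − 18² = 468.
β₁ = ((-324)·4 − 18·(-26))/468 = -23/13; β₀ = (198·(-26) − 18·(-324))/468 = 19/13.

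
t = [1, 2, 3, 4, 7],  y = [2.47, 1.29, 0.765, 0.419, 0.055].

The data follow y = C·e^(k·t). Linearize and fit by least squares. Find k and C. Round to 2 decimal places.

k = -0.63, C = 4.81

Let Y = ln y. Fitting Y = k·t + ln C by least squares:
XᵀX = [[79.0000, 17.0000]; [17.0000, 5]], rhs = [-23.1726, -2.8793]ᵀ  (here Σt = 17.0000, Σ(t)² = 79.0000, Σln y = -2.8793, Σt·ln y = -23.1726).
Δ = 79.0000·5 − (17.0000)² = 106.0000; k = (-23.1726·5 − 17.0000·-2.8793)/106.0000 = -0.63127, ln C = (79.0000·-2.8793 − 17.0000·-23.1726)/106.0000 = 1.57045, so C = exp(1.57045) = 4.80882.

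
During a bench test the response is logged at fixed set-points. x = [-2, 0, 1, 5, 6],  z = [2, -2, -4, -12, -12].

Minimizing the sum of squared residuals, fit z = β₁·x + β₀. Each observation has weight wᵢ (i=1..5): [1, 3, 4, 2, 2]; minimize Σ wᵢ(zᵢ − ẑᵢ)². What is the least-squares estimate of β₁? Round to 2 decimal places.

Forming AᵀWA = [[130, 24]; [24, 12]] and AᵀWz = [-284, -68]ᵀ gives AᵀWA·[β₁, β₀]ᵀ = AᵀWz.
Eliminating β₀: 12·(row 1) − 24·(row 2) gives 984·β₁ = 12·(-284) − 24·(-68) = -1776, so β₁ = -74/41.
Then β₀ = ((-68) − 24·(-74/41))/12 = -253/123.

β₁ = -1.80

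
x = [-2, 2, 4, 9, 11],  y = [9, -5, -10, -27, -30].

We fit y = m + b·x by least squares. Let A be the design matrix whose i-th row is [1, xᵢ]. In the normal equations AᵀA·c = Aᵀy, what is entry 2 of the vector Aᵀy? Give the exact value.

-641

Entry 2 ↔ basis x, so (Aᵀy)_{2} = Σᵢ (x)·yᵢ = (-2)·(9) + (2)·(-5) + (4)·(-10) + (9)·(-27) + (11)·(-30) = -641.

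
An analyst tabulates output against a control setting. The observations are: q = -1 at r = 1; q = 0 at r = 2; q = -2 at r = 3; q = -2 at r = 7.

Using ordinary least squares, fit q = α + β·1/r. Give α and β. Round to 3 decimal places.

α = -1.881, β = 1.278

Normal-equation sums: Σ1 = 4, Σ1/r = 83/42, Σ1/r·1/r = 2437/1764.
Right-hand side: Σq = -5, Σ1/r·q = -41/21.
Determinant 4·(2437/1764) − (83/42)² = 953/588.
α = ((-5)·(2437/1764) − (83/42)·(-41/21))/(953/588) = -1793/953; β = (4·(-41/21) − (83/42)·(-5))/(953/588) = 1218/953.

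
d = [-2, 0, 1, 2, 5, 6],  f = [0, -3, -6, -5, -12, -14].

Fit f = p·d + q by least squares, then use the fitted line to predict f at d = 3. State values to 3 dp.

f̂ = -8.406

Entries of AᵀA: Σd·d = 70, Σd = 12, Σ1 = 6.
And Σd·f = -160, Σf = -40.
Eliminating q: 6·(row 1) − 12·(row 2) gives 276·p = 6·(-160) − 12·(-40) = -480, so p = -40/23.
Then q = ((-40) − 12·(-40/23))/6 = -220/69.
At d = 3: f̂ = (-40/23)·(3) + (-220/69)·(1) = -580/69.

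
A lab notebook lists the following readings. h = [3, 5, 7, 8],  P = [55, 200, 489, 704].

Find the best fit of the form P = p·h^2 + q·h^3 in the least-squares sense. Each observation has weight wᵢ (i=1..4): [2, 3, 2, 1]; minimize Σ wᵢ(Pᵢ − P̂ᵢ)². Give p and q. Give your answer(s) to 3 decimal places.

p = 3.029, q = 0.995

The normal system MᵀWM·[p, q]ᵀ = MᵀWP is [[10935, 76243]; [76243, 545775]]·[p, q]ᵀ = [108968, 773872]ᵀ.
det = 10935·545775 − 76243² = 155054576.
p = (108968·545775 − 76243·773872)/155054576 = 58710913/19381822; q = (10935·773872 − 76243·108968)/155054576 = 19280387/19381822.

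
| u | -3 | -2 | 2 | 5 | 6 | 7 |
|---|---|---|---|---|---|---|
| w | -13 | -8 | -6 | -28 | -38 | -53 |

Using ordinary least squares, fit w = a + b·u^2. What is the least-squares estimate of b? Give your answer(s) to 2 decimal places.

From the data, Σ1 = 6, Σu^2 = 127, Σu^2·u^2 = 4435.
Moment sums: Σw = -146, Σu^2·w = -4838.
Determinant 6·4435 − 127² = 10481.
a = ((-146)·4435 − 127·(-4838))/10481 = -33084/10481; b = (6·(-4838) − 127·(-146))/10481 = -10486/10481.

b = -1.00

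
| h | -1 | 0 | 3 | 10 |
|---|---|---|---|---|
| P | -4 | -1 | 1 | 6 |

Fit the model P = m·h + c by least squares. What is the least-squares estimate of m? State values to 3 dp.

From the data, Σh·h = 110, Σh = 12, Σ1 = 4.
For AᵀP: Σh·P = 67, ΣP = 2.
Normal equations: [[110, 12]; [12, 4]]·[m, c]ᵀ = [67, 2]ᵀ.
Δ = 110·4 − 12² = 296.
m = (67·4 − 12·2)/296 = 61/74; c = (110·2 − 12·67)/296 = -73/37.

m = 0.824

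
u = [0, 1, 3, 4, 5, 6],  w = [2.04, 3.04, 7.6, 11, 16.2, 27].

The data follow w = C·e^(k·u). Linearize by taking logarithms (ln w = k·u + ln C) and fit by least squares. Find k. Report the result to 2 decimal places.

With ln wᵢ as the transformed response and uᵢ as the regressor:
Σu = 19.0000, Σ(u)² = 87.0000, Σln w = 12.3317, Σu·ln w = 50.4880.
Equations: 87.0000·k + 19.0000·ln C = 50.4880;  19.0000·k + 6·ln C = 12.3317.
Solving (det = 161.0000): k = 0.42625, ln C = 0.70551.

k = 0.43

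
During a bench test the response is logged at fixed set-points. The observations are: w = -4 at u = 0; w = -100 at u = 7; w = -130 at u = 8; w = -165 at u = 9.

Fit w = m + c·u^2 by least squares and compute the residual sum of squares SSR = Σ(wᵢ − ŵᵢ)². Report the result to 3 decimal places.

Sums needed: Σ1 = 4, Σu^2 = 194, Σu^2·u^2 = 13058.
For Xᵀw: Σw = -399, Σu^2·w = -26585.
So XᵀX·[m, c]ᵀ = Xᵀw: [[4, 194]; [194, 13058]]·[m, c]ᵀ = [-399, -26585]ᵀ.
det = 4·13058 − 194² = 14596.
m = ((-399)·13058 − 194·(-26585))/14596 = -13163/3649; c = (4·(-26585) − 194·(-399))/14596 = -14467/7298.
Residuals: -1433/3649, 5409/7298, 1737/3649, -6017/7298; SSR = 11749/7298.

SSR = 1.610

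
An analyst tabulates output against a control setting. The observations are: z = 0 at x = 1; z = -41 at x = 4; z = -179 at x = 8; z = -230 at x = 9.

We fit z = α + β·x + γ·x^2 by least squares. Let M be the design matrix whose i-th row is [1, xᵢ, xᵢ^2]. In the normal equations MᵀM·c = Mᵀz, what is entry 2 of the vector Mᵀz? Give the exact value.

Entry 2 ↔ basis x, so (Mᵀz)_{2} = Σᵢ (x)·zᵢ = (1)·(0) + (4)·(-41) + (8)·(-179) + (9)·(-230) = -3666.

-3666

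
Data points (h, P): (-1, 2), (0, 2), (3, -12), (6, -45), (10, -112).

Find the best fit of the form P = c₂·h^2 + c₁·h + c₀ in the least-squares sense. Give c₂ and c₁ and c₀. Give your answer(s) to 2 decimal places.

From the data, Σh^2·h^2 = 11378, Σh^2·h = 1242, Σh^2 = 146, Σh·h = 146, Σh = 18, Σ1 = 5.
Right-hand side: Σh^2·P = -12926, Σh·P = -1428, ΣP = -165.
Row-reducing yields c₂ = -76115/80616, c₁ = -52155/26872, c₀ = 15688/10077.

c₂ = -0.94, c₁ = -1.94, c₀ = 1.56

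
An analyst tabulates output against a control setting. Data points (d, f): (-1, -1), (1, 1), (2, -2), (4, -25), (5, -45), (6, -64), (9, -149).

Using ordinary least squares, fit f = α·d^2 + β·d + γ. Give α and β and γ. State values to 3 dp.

α = -1.961, β = 0.765, γ = 2.391

MᵀM·[α, β, γ]ᵀ = Mᵀf reads: 8756·α + 1142·β + 164·γ = -15906;  1142·α + 164·β + 26·γ = -2052;  164·α + 26·β + 7·γ = -285.
(Σd^2·d^2 = 8756, Σd^2·d = 1142, Σd^2 = 164, Σd·d = 164, Σd = 26, Σ1 = 7, Σd^2·f = -15906, Σd·f = -2052, Σf = -285.)
Inverting the 3×3 Gram matrix, [α, β, γ]ᵀ = [-54211/27643, 21139/27643, 66105/27643]ᵀ.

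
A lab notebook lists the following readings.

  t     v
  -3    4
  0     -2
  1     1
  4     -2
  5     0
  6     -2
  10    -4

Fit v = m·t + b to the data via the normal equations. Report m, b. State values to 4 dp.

Forming AᵀA = [[187, 23]; [23, 7]] and Aᵀv = [-71, -5]ᵀ gives AᵀA·[m, b]ᵀ = Aᵀv.
det = 187·7 − 23² = 780.
m = ((-71)·7 − 23·(-5))/780 = -191/390; b = (187·(-5) − 23·(-71))/780 = 349/390.

m = -0.4897, b = 0.8949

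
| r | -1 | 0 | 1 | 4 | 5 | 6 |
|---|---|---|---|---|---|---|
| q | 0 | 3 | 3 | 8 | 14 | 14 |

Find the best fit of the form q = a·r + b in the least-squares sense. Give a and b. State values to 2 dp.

The normal equations are: 79·a + 15·b = 189;  15·a + 6·b = 42.
Eliminating b: 6·(row 1) − 15·(row 2) gives 249·a = 6·189 − 15·42 = 504, so a = 168/83.
Then b = (42 − 15·(168/83))/6 = 161/83.

a = 2.02, b = 1.94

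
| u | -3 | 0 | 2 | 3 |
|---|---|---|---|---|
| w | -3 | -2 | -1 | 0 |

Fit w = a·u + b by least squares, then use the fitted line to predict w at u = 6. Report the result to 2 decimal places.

ŵ = 1.12

With design matrix X, XᵀX = [[22, 2]; [2, 4]] and Xᵀw = [7, -6]ᵀ.
Eliminating b: 4·(row 1) − 2·(row 2) gives 84·a = 4·7 − 2·(-6) = 40, so a = 10/21.
Then b = ((-6) − 2·(10/21))/4 = -73/42.
At u = 6: ŵ = (10/21)·(6) + (-73/42)·(1) = 47/42.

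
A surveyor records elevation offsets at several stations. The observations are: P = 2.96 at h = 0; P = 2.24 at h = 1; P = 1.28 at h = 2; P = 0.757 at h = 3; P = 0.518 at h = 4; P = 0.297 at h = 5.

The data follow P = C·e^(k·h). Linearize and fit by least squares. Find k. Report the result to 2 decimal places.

Let Y = ln P. Fitting Y = k·h + ln C by least squares:
Over the data: Σh = 15.0000, Σ(h)² = 55.0000, Σln P = -0.0117, Σh·ln P = -8.2362.
Normal system: [[55.0000, 15.0000]; [15.0000, 6]]·[k, ln C]ᵀ = [-8.2362, -0.0117]ᵀ.
Solving (det = 105.0000): k = -0.46897, ln C = 1.17049.

k = -0.47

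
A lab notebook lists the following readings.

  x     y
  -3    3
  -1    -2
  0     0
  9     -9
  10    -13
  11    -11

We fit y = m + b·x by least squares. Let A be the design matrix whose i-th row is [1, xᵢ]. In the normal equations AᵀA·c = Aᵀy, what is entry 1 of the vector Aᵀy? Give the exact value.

Entry 1 ↔ basis 1, so (Aᵀy)_{1} = Σᵢ yᵢ = (1)·(3) + (1)·(-2) + (1)·(0) + (1)·(-9) + (1)·(-13) + (1)·(-11) = -32.

-32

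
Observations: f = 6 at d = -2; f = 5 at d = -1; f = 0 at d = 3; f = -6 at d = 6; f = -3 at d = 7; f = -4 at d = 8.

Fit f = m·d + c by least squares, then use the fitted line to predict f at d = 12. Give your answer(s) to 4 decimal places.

f̂ = -9.7356

MᵀM·[m, c]ᵀ = Mᵀf reads: 163·m + 21·c = -106;  21·m + 6·c = -2.
(Σd·d = 163, Σd = 21, Σ1 = 6, Σd·f = -106, Σf = -2.)
Determinant 163·6 − 21² = 537.
m = ((-106)·6 − 21·(-2))/537 = -198/179; c = (163·(-2) − 21·(-106))/537 = 1900/537.
At d = 12: f̂ = (-198/179)·(12) + (1900/537)·(1) = -5228/537.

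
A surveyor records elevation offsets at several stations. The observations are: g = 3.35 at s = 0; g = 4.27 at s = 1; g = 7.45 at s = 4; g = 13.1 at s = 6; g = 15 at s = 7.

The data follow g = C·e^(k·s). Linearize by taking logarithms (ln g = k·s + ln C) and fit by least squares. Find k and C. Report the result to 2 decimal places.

k = 0.22, C = 3.35

Let Y = ln g. Fitting Y = k·s + ln C by least squares:
Σs = 18.0000, Σ(s)² = 102.0000, Σln g = 9.9495, Σs·ln g = 43.8765.
Equations: 102.0000·k + 18.0000·ln C = 43.8765;  18.0000·k + 5·ln C = 9.9495.
Slope k = (n·Σs·ln g − Σs·Σln g)/(n·Σ(s)² − (Σs)²) = (5·43.8765 − 18.0000·9.9495)/186.0000 = 0.21663; ln C = (Σln g − k·Σs)/n = 1.21004, so C = exp(1.21004) = 3.35361.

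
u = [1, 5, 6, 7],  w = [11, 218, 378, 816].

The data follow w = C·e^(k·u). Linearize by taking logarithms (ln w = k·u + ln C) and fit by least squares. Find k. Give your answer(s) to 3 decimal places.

k = 0.716

Let Y = ln w. Fitting Y = k·u + ln C by least squares:
AᵀA = [[111.0000, 19.0000]; [19.0000, 4]], rhs = [111.8606, 20.4217]ᵀ  (here Σu = 19.0000, Σ(u)² = 111.0000, Σln w = 20.4217, Σu·ln w = 111.8606).
Solving (det = 83.0000): k = 0.71603, ln C = 1.70430.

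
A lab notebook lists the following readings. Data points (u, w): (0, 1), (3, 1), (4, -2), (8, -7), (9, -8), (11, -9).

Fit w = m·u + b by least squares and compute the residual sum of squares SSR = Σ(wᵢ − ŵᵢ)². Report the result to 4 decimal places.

AᵀA·[m, b]ᵀ = Aᵀw reads: 291·m + 35·b = -232;  35·m + 6·b = -24.
(Σu·u = 291, Σu = 35, Σ1 = 6, Σu·w = -232, Σw = -24.)
Eliminating b: 6·(row 1) − 35·(row 2) gives 521·m = 6·(-232) − 35·(-24) = -552, so m = -552/521.
Then b = ((-24) − 35·(-552/521))/6 = 1136/521.
Residuals: -615/521, 1041/521, 30/521, -367/521, -336/521, 247/521; SSR = 3400/521.

SSR = 6.5259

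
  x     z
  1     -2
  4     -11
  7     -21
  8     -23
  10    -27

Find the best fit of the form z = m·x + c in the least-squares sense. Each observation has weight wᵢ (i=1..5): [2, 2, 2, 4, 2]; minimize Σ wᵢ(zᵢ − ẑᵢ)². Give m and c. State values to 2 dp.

m = -2.88, c = 0.38

MᵀWM·[m, c]ᵀ = MᵀWz reads: 588·m + 76·c = -1662;  76·m + 12·c = -214.
Δ = 588·12 − 76² = 1280.
m = ((-1662)·12 − 76·(-214))/1280 = -23/8; c = (588·(-214) − 76·(-1662))/1280 = 3/8.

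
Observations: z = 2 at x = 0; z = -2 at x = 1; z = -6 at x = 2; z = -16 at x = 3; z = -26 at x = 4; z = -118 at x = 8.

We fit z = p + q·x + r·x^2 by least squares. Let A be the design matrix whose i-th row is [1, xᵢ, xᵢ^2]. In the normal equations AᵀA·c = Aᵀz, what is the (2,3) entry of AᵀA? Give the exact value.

Row 2 ↔ basis x, column 3 ↔ basis x^2, so (AᵀA)_{2,3} = Σᵢ (x)·(x^2) = (0)·(0) + (1)·(1) + (2)·(4) + (3)·(9) + (4)·(16) + (8)·(64) = 612.

612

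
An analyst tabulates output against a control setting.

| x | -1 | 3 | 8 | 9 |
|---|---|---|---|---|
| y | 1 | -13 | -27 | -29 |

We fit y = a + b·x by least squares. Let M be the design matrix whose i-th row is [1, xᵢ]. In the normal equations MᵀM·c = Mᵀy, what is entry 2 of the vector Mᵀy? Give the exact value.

Entry 2 ↔ basis x, so (Mᵀy)_{2} = Σᵢ (x)·yᵢ = (-1)·(1) + (3)·(-13) + (8)·(-27) + (9)·(-29) = -517.

-517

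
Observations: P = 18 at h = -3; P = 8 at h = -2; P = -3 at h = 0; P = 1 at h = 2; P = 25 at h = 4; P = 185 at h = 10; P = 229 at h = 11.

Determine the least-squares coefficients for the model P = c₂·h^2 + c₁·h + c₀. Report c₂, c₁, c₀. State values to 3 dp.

From the data, Σh^2·h^2 = 25010, Σh^2·h = 2368, Σh^2 = 254, Σh·h = 254, Σh = 22, Σ1 = 7.
Moment sums: Σh^2·P = 46807, Σh·P = 4401, ΣP = 463.
XᵀX·[c₂, c₁, c₀]ᵀ = XᵀP becomes [[25010, 2368, 254]; [2368, 254, 22]; [254, 22, 7]]·[c₂, c₁, c₀]ᵀ = [46807, 4401, 463]ᵀ.
Solving the 3×3 system (Gaussian elimination) gives c₂ = 3229805/1594338, c₁ = -2018743/1594338, c₀ = -899515/265723.

c₂ = 2.026, c₁ = -1.266, c₀ = -3.385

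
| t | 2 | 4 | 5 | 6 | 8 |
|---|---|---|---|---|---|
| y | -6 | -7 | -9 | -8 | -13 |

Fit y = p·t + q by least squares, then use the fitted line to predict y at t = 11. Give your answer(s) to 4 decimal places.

From the data, Σt·t = 145, Σt = 25, Σ1 = 5.
For Mᵀy: Σt·y = -237, Σy = -43.
Normal equations: [[145, 25]; [25, 5]]·[p, q]ᵀ = [-237, -43]ᵀ.
Determinant 145·5 − 25² = 100.
p = ((-237)·5 − 25·(-43))/100 = -11/10; q = (145·(-43) − 25·(-237))/100 = -31/10.
At t = 11: ŷ = (-11/10)·(11) + (-31/10)·(1) = -76/5.

ŷ = -15.2000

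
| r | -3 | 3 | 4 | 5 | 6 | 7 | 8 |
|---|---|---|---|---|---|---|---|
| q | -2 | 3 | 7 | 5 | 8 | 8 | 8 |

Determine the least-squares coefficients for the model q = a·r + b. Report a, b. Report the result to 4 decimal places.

Normal-equation sums: Σr·r = 208, Σr = 30, Σ1 = 7.
Moment sums: Σr·q = 236, Σq = 37.
Normal equations: [[208, 30]; [30, 7]]·[a, b]ᵀ = [236, 37]ᵀ.
det = 208·7 − 30² = 556.
a = (236·7 − 30·37)/556 = 271/278; b = (208·37 − 30·236)/556 = 154/139.

a = 0.9748, b = 1.1079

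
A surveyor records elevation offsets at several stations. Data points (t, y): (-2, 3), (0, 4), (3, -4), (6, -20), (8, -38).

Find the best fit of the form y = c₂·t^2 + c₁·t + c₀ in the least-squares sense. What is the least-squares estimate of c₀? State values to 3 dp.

c₀ = 3.779

From the data, Σt^2·t^2 = 5489, Σt^2·t = 747, Σt^2 = 113, Σt·t = 113, Σt = 15, Σ1 = 5.
And Σt^2·y = -3176, Σt·y = -442, Σy = -55.
So AᵀA·[c₂, c₁, c₀]ᵀ = Aᵀy: [[5489, 747, 113]; [747, 113, 15]; [113, 15, 5]]·[c₂, c₁, c₀]ᵀ = [-3176, -442, -55]ᵀ.
Row-reducing yields c₂ = -1355/2436, c₁ = -10161/13804, c₀ = 39127/10353.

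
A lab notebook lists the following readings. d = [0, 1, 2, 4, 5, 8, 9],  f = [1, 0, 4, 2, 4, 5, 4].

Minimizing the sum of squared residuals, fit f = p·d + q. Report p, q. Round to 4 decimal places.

p = 0.4113, q = 1.1532

Entries of MᵀM: Σd·d = 191, Σd = 29, Σ1 = 7.
Right-hand side: Σd·f = 112, Σf = 20.
MᵀM·[p, q]ᵀ = Mᵀf becomes [[191, 29]; [29, 7]]·[p, q]ᵀ = [112, 20]ᵀ.
Eliminating q: 7·(row 1) − 29·(row 2) gives 496·p = 7·112 − 29·20 = 204, so p = 51/124.
Then q = (20 − 29·(51/124))/7 = 143/124.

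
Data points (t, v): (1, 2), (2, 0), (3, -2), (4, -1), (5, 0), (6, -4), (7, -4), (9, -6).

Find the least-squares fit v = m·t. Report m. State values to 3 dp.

m = -0.516

With design matrix A, AᵀA = [[221]] and Aᵀv = [-114]ᵀ.
m = (-114)/221 = -0.515837.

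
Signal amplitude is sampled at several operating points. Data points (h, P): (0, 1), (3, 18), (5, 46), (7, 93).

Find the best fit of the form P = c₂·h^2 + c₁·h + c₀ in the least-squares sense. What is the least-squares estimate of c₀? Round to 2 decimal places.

c₀ = 1.21

The normal system XᵀX·[c₂, c₁, c₀]ᵀ = XᵀP is [[3107, 495, 83]; [495, 83, 15]; [83, 15, 4]]·[c₂, c₁, c₀]ᵀ = [5869, 935, 158]ᵀ.
Solving the 3×3 system (Gaussian elimination) gives c₂ = 12723/6556, c₁ = -3455/6556, c₀ = 1979/1639.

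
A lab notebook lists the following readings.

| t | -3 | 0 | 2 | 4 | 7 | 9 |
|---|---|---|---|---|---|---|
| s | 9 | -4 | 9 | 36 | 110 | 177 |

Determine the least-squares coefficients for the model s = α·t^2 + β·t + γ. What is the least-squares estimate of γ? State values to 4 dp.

γ = -3.4765

From the data, Σt^2·t^2 = 9315, Σt^2·t = 1117, Σt^2 = 159, Σt·t = 159, Σt = 19, Σ1 = 6.
And Σt^2·s = 20420, Σt·s = 2498, Σs = 337.
AᵀA·[α, β, γ]ᵀ = Aᵀs becomes [[9315, 1117, 159]; [1117, 159, 19]; [159, 19, 6]]·[α, β, γ]ᵀ = [20420, 2498, 337]ᵀ.
Row-reducing yields α = 14869/7374, β = 4819/2458, γ = -12818/3687.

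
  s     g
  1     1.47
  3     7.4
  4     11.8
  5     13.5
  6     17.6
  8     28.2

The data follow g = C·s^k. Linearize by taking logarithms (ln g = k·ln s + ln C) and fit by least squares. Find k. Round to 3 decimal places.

With ln gᵢ as the transformed response and ln sᵢ as the regressor:
AᵀA = [[13.2535, 7.9655]; [7.9655, 6]], rhs = [21.8917, 13.6648]ᵀ  (here Σln s = 7.9655, Σ(ln s)² = 13.2535, Σln g = 13.6648, Σln s·ln g = 21.8917).
Δ = 13.2535·6 − (7.9655)² = 16.0713; k = (21.8917·6 − 7.9655·13.6648)/16.0713 = 1.40022, ln C = (13.2535·13.6648 − 7.9655·21.8917)/16.0713 = 0.41855.

k = 1.400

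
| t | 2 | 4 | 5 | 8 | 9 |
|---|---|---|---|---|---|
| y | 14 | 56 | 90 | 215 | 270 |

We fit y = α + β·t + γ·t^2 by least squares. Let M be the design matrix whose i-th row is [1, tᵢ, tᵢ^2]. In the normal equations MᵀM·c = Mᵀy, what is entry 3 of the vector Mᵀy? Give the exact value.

Entry 3 ↔ basis t^2, so (Mᵀy)_{3} = Σᵢ (t^2)·yᵢ = (4)·(14) + (16)·(56) + (25)·(90) + (64)·(215) + (81)·(270) = 38832.

38832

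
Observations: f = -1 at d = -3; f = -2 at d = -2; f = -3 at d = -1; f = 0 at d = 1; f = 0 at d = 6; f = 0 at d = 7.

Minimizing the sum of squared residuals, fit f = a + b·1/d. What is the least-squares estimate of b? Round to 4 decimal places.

Entries of XᵀX: Σ1 = 6, Σ1/d = -11/21, Σ1/d·1/d = 2125/882.
Right-hand side: Σf = -6, Σ1/d·f = 13/3.
Normal equations: [[6, -11/21]; [-11/21, 2125/882]]·[a, b]ᵀ = [-6, 13/3]ᵀ.
Eliminating b: (2125/882)·(row 1) − (-11/21)·(row 2) gives (6254/441)·a = (2125/882)·(-6) − (-11/21)·(13/3) = -5374/441, so a = -2687/3127.
Then b = ((13/3) − (-11/21)·(-2687/3127))/(2125/882) = 5040/3127.

b = 1.6118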